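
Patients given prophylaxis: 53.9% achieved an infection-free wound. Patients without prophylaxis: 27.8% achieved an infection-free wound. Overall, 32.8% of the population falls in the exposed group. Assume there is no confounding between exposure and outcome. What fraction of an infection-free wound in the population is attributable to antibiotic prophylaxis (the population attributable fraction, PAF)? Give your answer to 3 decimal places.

PAF ≈ 0.235

p₁ = 0.539, p₀ = 0.278.
Overall risk P(Y=1) = π·p₁ + (1−π)·p₀ = 0.328×0.539 + 0.672×0.278 = 0.36361.
Under exogeneity, PAF = [P(Y=1) − p₀] / P(Y=1).
PAF = (0.36361 − 0.278) / 0.36361 ≈ 0.2354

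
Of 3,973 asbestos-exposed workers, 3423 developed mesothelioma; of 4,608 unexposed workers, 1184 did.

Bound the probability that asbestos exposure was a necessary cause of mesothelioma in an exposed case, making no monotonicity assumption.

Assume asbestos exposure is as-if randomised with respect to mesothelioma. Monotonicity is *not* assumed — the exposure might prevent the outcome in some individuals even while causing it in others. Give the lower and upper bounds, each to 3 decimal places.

0.702 ≤ PN ≤ 0.862

p₁ = P(outcome | exposed) = 3423/3973 = 0.86157
p₀ = P(outcome | unexposed) = 1184/4608 = 0.25694
Under exogeneity alone the bounds on PN are max{0,(p₁−p₀)/p₁} ≤ PN ≤ min{1,(1−p₀)/p₁}.
  lower = (p₁ − p₀)/p₁ = 0.60462 / 0.86157 ≈ 0.7018
  upper = min{1, (1 − p₀)/p₁} = 0.74306 / 0.86157 ≈ 0.8624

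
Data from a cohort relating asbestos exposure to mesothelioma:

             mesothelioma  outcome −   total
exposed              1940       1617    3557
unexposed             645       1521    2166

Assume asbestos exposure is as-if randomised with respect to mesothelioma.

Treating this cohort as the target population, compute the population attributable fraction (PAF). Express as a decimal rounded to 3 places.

PAF ≈ 0.341

p₁ = P(outcome | exposed) = 1940/3557 = 0.5454
p₀ = P(outcome | unexposed) = 645/2166 = 0.29778
Exposure prevalence π = 3557/5723 = 0.62153; overall risk P(Y=1) = 0.45169.
Under exogeneity, PAF = [P(Y=1) − p₀]/P(Y=1).
PAF = (0.45169 − 0.29778) / 0.45169 ≈ 0.3407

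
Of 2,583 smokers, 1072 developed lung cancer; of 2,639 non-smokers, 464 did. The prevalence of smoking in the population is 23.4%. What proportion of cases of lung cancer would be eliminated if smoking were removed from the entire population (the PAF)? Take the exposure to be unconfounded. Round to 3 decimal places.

p₁ = P(outcome | exposed) = 1072/2583 = 0.41502
p₀ = P(outcome | unexposed) = 464/2639 = 0.17582
Overall risk P(Y=1) = π·p₁ + (1−π)·p₀ = 0.234×0.41502 + 0.766×0.17582 = 0.2318.
Under exogeneity, PAF = [P(Y=1) − p₀] / P(Y=1).
PAF = (0.2318 − 0.17582) / 0.2318 ≈ 0.2415

PAF ≈ 0.241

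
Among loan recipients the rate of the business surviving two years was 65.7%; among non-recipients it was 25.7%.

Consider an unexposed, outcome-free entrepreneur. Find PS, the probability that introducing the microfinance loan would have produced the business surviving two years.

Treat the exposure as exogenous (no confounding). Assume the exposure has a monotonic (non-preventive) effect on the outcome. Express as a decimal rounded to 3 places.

PS ≈ 0.538

p₁ = 0.657, p₀ = 0.257.
Under exogeneity and monotonicity, PS = (p₁ − p₀) / (1 − p₀).
PS = (0.657 − 0.257) / (1 − 0.257) = 0.4 / 0.743 ≈ 0.5384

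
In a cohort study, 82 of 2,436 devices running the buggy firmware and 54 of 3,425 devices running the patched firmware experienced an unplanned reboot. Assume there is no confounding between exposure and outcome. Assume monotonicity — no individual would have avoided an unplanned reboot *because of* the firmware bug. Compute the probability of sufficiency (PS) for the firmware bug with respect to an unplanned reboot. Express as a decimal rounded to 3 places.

p₁ = P(outcome | exposed) = 82/2436 = 0.033662
p₀ = P(outcome | unexposed) = 54/3425 = 0.015766
Under exogeneity and monotonicity, PS = (p₁ − p₀) / (1 − p₀).
PS = (0.033662 − 0.015766) / (1 − 0.015766) = 0.017895 / 0.98423 ≈ 0.0182

PS ≈ 0.018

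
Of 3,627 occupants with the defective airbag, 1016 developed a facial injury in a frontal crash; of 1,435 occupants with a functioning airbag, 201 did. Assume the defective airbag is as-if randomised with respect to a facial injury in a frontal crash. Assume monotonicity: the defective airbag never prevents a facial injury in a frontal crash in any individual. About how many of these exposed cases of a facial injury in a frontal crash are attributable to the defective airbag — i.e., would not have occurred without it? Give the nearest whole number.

p₁ = P(outcome | exposed) = 1016/3627 = 0.28012
p₀ = P(outcome | unexposed) = 201/1435 = 0.14007
PN = (p₁ − p₀)/p₁ = (0.28012 − 0.14007) / 0.28012 ≈ 0.49997.
Attributable cases ≈ PN × (exposed cases) = 0.49997 × 1016 ≈ 507.97.

about 508 cases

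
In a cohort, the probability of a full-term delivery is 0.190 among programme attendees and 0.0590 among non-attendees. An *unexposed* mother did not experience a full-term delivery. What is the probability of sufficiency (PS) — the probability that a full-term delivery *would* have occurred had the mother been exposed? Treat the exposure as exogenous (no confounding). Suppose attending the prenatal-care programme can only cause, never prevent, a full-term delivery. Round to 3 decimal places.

Let p₁ = 0.19, p₀ = 0.059.
Under exogeneity and monotonicity, PS = (p₁ − p₀) / (1 − p₀).
PS = (0.19 − 0.059) / (1 − 0.059) = 0.131 / 0.941 ≈ 0.1392

PS ≈ 0.139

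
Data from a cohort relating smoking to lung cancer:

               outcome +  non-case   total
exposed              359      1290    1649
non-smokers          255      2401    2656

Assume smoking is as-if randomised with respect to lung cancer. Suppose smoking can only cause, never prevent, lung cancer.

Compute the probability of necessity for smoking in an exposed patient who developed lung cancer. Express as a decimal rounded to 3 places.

p₁ = P(outcome | exposed) = 359/1649 = 0.21771
p₀ = P(outcome | unexposed) = 255/2656 = 0.096009
Under exogeneity and monotonicity, PN = (p₁ − p₀) / p₁.
PN = (0.21771 − 0.096009) / 0.21771 = 0.1217 / 0.21771 ≈ 0.5590

PN ≈ 0.559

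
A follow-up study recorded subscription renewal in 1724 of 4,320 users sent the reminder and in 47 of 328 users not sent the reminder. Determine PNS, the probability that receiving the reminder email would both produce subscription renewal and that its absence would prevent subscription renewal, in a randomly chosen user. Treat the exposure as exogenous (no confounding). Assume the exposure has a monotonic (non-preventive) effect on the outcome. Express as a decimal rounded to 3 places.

PNS ≈ 0.256

p₁ = P(outcome | exposed) = 1724/4320 = 0.39907
p₀ = P(outcome | unexposed) = 47/328 = 0.14329
Under exogeneity and monotonicity, PNS = p₁ − p₀.
PNS = 0.39907 − 0.14329 = 0.25578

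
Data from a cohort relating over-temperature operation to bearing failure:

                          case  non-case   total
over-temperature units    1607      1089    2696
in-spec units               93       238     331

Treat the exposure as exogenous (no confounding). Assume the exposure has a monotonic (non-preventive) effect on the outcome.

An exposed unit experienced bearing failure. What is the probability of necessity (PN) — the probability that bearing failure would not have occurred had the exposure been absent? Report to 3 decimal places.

p₁ = P(outcome | exposed) = 1607/2696 = 0.59607
p₀ = P(outcome | unexposed) = 93/331 = 0.28097
Under exogeneity and monotonicity, PN = (p₁ − p₀) / p₁.
PN = (0.59607 − 0.28097) / 0.59607 = 0.3151 / 0.59607 ≈ 0.5286

PN ≈ 0.529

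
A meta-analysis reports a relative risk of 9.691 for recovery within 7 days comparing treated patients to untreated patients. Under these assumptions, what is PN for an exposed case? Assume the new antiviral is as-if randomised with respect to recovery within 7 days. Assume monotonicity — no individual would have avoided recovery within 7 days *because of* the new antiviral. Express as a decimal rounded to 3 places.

PN ≈ 0.897

Under exogeneity and monotonicity, PN = (RR − 1) / RR = 1 − 1/RR.
PN = (9.691 − 1) / 9.691 = 8.691 / 9.691 ≈ 0.8968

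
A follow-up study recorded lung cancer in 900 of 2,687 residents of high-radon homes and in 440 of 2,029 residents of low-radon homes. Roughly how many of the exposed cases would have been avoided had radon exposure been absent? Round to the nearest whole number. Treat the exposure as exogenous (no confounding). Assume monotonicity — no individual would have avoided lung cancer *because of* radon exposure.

about 317 cases

p₁ = P(outcome | exposed) = 900/2687 = 0.33495
p₀ = P(outcome | unexposed) = 440/2029 = 0.21686
PN = (p₁ − p₀)/p₁ = (0.33495 − 0.21686) / 0.33495 ≈ 0.35257.
Attributable cases ≈ PN × (exposed cases) = 0.35257 × 900 ≈ 317.31.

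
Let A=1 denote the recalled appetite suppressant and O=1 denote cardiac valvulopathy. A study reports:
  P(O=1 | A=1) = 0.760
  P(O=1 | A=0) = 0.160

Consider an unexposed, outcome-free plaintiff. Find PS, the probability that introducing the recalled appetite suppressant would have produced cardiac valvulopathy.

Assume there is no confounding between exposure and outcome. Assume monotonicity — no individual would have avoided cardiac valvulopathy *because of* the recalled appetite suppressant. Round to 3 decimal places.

PS ≈ 0.714

Let p₁ = 0.76, p₀ = 0.16.
Under exogeneity and monotonicity, PS = (p₁ − p₀) / (1 − p₀).
PS = (0.76 − 0.16) / (1 − 0.16) = 0.6 / 0.84 ≈ 0.7143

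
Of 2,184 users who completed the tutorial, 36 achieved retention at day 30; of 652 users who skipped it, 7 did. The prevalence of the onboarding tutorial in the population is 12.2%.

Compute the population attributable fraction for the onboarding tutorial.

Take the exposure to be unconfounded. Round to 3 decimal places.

PAF ≈ 0.061

p₁ = P(outcome | exposed) = 36/2184 = 0.016484
p₀ = P(outcome | unexposed) = 7/652 = 0.010736
Overall risk P(Y=1) = π·p₁ + (1−π)·p₀ = 0.122×0.016484 + 0.878×0.010736 = 0.011437.
Under exogeneity, PAF = [P(Y=1) − p₀] / P(Y=1).
PAF = (0.011437 − 0.010736) / 0.011437 ≈ 0.0613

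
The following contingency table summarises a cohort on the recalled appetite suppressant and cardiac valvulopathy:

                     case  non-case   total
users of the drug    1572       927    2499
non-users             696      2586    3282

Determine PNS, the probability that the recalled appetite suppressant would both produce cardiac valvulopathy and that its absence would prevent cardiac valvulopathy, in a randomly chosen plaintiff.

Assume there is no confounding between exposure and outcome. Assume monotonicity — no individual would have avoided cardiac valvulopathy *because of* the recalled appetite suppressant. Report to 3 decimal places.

p₁ = P(outcome | exposed) = 1572/2499 = 0.62905
p₀ = P(outcome | unexposed) = 696/3282 = 0.21207
Under exogeneity and monotonicity, PNS = p₁ − p₀.
PNS = 0.62905 − 0.21207 = 0.41699

PNS ≈ 0.417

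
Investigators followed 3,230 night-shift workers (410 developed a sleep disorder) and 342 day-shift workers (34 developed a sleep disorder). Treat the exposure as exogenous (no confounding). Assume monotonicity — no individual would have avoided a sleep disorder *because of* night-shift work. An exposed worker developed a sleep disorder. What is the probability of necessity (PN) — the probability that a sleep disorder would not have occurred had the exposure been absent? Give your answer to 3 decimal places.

PN ≈ 0.217

p₁ = P(outcome | exposed) = 410/3230 = 0.12693
p₀ = P(outcome | unexposed) = 34/342 = 0.099415
Under exogeneity and monotonicity, PN = (p₁ − p₀) / p₁.
PN = (0.12693 − 0.099415) / 0.12693 = 0.02752 / 0.12693 ≈ 0.2168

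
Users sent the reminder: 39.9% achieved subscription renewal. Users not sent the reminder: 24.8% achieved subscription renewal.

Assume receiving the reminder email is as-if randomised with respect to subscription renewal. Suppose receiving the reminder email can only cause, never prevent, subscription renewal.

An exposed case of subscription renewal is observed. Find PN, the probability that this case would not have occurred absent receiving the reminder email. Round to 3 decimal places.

PN ≈ 0.378

p₁ = 0.399, p₀ = 0.248.
Under exogeneity and monotonicity, PN = (p₁ − p₀) / p₁.
PN = (0.399 − 0.248) / 0.399 = 0.151 / 0.399 ≈ 0.3784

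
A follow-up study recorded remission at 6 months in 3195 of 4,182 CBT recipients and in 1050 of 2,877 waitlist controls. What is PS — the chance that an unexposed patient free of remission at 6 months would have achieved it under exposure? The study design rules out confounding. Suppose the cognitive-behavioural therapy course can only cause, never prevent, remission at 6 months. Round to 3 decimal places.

p₁ = P(outcome | exposed) = 3195/4182 = 0.76399
p₀ = P(outcome | unexposed) = 1050/2877 = 0.36496
Under exogeneity and monotonicity, PS = (p₁ − p₀) / (1 − p₀).
PS = (0.76399 − 0.36496) / (1 − 0.36496) = 0.39903 / 0.63504 ≈ 0.6283

PS ≈ 0.628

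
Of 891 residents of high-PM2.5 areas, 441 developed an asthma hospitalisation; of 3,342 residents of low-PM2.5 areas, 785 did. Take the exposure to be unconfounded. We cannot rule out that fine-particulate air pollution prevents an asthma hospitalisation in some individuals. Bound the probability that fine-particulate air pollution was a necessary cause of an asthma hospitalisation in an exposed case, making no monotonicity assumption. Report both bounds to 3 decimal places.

0.525 ≤ PN ≤ 1.000

p₁ = P(outcome | exposed) = 441/891 = 0.49495
p₀ = P(outcome | unexposed) = 785/3342 = 0.23489
Under exogeneity alone the bounds on PN are max{0,(p₁−p₀)/p₁} ≤ PN ≤ min{1,(1−p₀)/p₁}.
  lower = (p₁ − p₀)/p₁ = 0.26006 / 0.49495 ≈ 0.5254
  upper = min{1, (1 − p₀)/p₁} = 0.76511 / 0.49495 ≈ 1.5458 → capped at 1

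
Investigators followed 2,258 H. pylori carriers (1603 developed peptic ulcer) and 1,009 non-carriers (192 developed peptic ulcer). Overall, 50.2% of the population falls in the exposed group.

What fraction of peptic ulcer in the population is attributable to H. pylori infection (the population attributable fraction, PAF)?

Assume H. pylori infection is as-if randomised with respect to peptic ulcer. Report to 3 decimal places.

PAF ≈ 0.578

p₁ = P(outcome | exposed) = 1603/2258 = 0.70992
p₀ = P(outcome | unexposed) = 192/1009 = 0.19029
Overall risk P(Y=1) = π·p₁ + (1−π)·p₀ = 0.502×0.70992 + 0.498×0.19029 = 0.45114.
Under exogeneity, PAF = [P(Y=1) − p₀] / P(Y=1).
PAF = (0.45114 − 0.19029) / 0.45114 ≈ 0.5782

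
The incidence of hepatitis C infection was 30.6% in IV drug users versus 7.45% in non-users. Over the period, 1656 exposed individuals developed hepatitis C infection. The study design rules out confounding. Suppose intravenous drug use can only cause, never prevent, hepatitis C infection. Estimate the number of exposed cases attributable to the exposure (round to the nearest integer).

about 1253 cases

p₁ = 0.306, p₀ = 0.0745.
PN = (p₁ − p₀)/p₁ = (0.306 − 0.0745) / 0.306 ≈ 0.75654.
Attributable cases ≈ PN × (exposed cases) = 0.75654 × 1656 ≈ 1252.82.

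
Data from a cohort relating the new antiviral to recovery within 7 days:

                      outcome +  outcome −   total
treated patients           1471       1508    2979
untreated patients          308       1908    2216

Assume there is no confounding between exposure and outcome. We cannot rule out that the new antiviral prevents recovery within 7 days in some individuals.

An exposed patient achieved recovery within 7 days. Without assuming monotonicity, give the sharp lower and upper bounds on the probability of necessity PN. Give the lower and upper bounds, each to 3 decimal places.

0.719 ≤ PN ≤ 1.000

p₁ = P(outcome | exposed) = 1471/2979 = 0.49379
p₀ = P(outcome | unexposed) = 308/2216 = 0.13899
Under exogeneity alone the bounds on PN are max{0,(p₁−p₀)/p₁} ≤ PN ≤ min{1,(1−p₀)/p₁}.
  lower = (p₁ − p₀)/p₁ = 0.3548 / 0.49379 ≈ 0.7185
  upper = min{1, (1 − p₀)/p₁} = 0.86101 / 0.49379 ≈ 1.7437 → capped at 1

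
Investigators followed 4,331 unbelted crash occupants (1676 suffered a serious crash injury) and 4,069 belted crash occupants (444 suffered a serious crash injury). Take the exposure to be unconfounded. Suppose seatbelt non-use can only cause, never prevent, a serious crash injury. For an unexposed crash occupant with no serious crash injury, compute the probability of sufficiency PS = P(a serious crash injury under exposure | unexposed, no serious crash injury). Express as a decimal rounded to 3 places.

PS ≈ 0.312

p₁ = P(outcome | exposed) = 1676/4331 = 0.38698
p₀ = P(outcome | unexposed) = 444/4069 = 0.10912
Under exogeneity and monotonicity, PS = (p₁ − p₀) / (1 − p₀).
PS = (0.38698 − 0.10912) / (1 − 0.10912) = 0.27786 / 0.89088 ≈ 0.3119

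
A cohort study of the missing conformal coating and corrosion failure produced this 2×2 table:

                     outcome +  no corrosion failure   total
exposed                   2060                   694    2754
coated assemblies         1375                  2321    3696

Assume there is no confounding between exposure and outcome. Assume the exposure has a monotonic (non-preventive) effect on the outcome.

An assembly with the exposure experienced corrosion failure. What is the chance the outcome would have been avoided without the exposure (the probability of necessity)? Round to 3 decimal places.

p₁ = P(outcome | exposed) = 2060/2754 = 0.748
p₀ = P(outcome | unexposed) = 1375/3696 = 0.37202
Under exogeneity and monotonicity, PN = (p₁ − p₀)/p₁.
PN = (0.748 − 0.37202) / 0.748 ≈ 0.5026

PN ≈ 0.503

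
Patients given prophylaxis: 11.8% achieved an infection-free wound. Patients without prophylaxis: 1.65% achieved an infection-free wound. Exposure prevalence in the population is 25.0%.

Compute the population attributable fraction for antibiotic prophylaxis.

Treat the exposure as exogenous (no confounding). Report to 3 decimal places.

PAF ≈ 0.606

p₁ = 0.118, p₀ = 0.0165.
Overall risk P(Y=1) = π·p₁ + (1−π)·p₀ = 0.25×0.118 + 0.75×0.0165 = 0.041875.
Under exogeneity, PAF = [P(Y=1) − p₀] / P(Y=1).
PAF = (0.041875 − 0.0165) / 0.041875 ≈ 0.6060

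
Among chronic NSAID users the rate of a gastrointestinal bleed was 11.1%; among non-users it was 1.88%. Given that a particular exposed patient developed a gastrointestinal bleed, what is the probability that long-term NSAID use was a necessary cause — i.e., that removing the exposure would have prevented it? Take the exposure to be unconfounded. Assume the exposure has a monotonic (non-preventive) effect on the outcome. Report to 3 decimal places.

p₁ = 0.111, p₀ = 0.0188.
Under exogeneity and monotonicity, PN = (p₁ − p₀) / p₁.
PN = (0.111 − 0.0188) / 0.111 = 0.0922 / 0.111 ≈ 0.8306

PN ≈ 0.831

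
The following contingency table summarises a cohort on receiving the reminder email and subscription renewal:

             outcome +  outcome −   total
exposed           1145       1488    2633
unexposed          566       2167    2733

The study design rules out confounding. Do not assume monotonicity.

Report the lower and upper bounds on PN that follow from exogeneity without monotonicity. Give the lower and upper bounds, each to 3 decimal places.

p₁ = P(outcome | exposed) = 1145/2633 = 0.43487
p₀ = P(outcome | unexposed) = 566/2733 = 0.2071
Under exogeneity alone the bounds on PN are max{0,(p₁−p₀)/p₁} ≤ PN ≤ min{1,(1−p₀)/p₁}.
  lower = (p₁ − p₀)/p₁ = 0.22777 / 0.43487 ≈ 0.5238
  upper = min{1, (1 − p₀)/p₁} = 0.7929 / 0.43487 ≈ 1.8233 → capped at 1

0.524 ≤ PN ≤ 1.000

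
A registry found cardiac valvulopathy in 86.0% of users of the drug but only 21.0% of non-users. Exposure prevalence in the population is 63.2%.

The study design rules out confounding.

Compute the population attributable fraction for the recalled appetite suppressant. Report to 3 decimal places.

p₁ = 0.86, p₀ = 0.21.
Overall risk P(Y=1) = π·p₁ + (1−π)·p₀ = 0.632×0.86 + 0.368×0.21 = 0.6208.
Under exogeneity, PAF = [P(Y=1) − p₀] / P(Y=1).
PAF = (0.6208 − 0.21) / 0.6208 ≈ 0.6617

PAF ≈ 0.662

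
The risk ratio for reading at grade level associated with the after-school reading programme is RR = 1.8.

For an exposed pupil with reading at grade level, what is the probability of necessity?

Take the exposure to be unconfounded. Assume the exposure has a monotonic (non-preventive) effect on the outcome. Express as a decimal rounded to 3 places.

PN ≈ 0.444

Under exogeneity and monotonicity, PN = (RR − 1) / RR = 1 − 1/RR.
PN = (1.8 − 1) / 1.8 = 0.8 / 1.8 ≈ 0.4444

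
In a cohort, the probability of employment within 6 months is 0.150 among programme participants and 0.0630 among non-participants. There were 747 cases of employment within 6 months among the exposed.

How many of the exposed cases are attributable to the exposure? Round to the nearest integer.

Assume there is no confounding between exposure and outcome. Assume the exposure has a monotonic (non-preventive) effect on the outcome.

Let p₁ = 0.15, p₀ = 0.063.
PN = (p₁ − p₀)/p₁ = (0.15 − 0.063) / 0.15 ≈ 0.58000.
Attributable cases ≈ PN × (exposed cases) = 0.58000 × 747 ≈ 433.26.

about 433 cases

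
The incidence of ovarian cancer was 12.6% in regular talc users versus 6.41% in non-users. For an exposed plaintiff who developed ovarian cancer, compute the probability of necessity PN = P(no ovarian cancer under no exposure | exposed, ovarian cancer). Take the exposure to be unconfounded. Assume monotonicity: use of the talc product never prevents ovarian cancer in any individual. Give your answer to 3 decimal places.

PN ≈ 0.491

p₁ = 0.126, p₀ = 0.0641.
Under exogeneity and monotonicity, PN = (p₁ − p₀) / p₁.
PN = (0.126 − 0.0641) / 0.126 = 0.0619 / 0.126 ≈ 0.4913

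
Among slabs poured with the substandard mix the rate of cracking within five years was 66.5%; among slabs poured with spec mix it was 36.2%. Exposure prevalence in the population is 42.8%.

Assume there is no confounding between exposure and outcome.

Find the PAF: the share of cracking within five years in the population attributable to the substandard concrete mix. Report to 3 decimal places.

PAF ≈ 0.264

p₁ = 0.665, p₀ = 0.362.
Overall risk P(Y=1) = π·p₁ + (1−π)·p₀ = 0.428×0.665 + 0.572×0.362 = 0.49168.
Under exogeneity, PAF = [P(Y=1) − p₀] / P(Y=1).
PAF = (0.49168 − 0.362) / 0.49168 ≈ 0.2638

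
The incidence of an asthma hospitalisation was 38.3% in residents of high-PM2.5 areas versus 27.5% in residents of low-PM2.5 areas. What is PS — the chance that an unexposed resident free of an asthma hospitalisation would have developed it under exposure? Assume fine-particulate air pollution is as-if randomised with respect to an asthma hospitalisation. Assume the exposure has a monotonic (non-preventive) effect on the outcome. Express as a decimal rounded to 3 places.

PS ≈ 0.149

p₁ = 0.383, p₀ = 0.275.
Under exogeneity and monotonicity, PS = (p₁ − p₀) / (1 − p₀).
PS = (0.383 − 0.275) / (1 − 0.275) = 0.108 / 0.725 ≈ 0.1490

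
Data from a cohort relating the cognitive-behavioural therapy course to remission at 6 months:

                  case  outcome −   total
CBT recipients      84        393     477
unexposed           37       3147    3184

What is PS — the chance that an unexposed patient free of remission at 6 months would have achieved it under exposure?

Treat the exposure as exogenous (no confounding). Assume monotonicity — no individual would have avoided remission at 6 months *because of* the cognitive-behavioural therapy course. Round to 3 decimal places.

PS ≈ 0.166

p₁ = P(outcome | exposed) = 84/477 = 0.1761
p₀ = P(outcome | unexposed) = 37/3184 = 0.011621
Under exogeneity and monotonicity, PS = (p₁ − p₀) / (1 − p₀).
PS = (0.1761 − 0.011621) / (1 − 0.011621) = 0.16448 / 0.98838 ≈ 0.1664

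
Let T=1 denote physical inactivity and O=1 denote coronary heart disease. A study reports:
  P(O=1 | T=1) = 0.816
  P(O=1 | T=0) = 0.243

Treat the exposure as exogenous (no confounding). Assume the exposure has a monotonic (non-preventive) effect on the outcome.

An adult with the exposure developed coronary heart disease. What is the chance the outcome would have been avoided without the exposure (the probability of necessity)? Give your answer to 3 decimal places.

PN ≈ 0.702

Let p₁ = 0.816, p₀ = 0.243.
Under exogeneity and monotonicity, PN = (p₁ − p₀) / p₁.
PN = (0.816 − 0.243) / 0.816 = 0.573 / 0.816 ≈ 0.7022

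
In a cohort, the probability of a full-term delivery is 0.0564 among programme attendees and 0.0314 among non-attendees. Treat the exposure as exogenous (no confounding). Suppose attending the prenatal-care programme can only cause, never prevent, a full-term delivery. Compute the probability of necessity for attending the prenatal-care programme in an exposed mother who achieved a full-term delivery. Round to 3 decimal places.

Let p₁ = 0.0564, p₀ = 0.0314.
Under exogeneity and monotonicity, PN = (p₁ − p₀) / p₁.
PN = (0.0564 − 0.0314) / 0.0564 = 0.025 / 0.0564 ≈ 0.4433

PN ≈ 0.443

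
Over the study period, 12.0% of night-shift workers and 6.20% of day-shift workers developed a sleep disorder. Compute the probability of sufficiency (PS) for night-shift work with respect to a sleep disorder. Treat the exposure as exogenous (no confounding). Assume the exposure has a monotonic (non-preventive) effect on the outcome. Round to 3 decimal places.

PS ≈ 0.062

p₁ = 0.12, p₀ = 0.062.
Under exogeneity and monotonicity, PS = (p₁ − p₀) / (1 − p₀).
PS = (0.12 − 0.062) / (1 − 0.062) = 0.058 / 0.938 ≈ 0.0618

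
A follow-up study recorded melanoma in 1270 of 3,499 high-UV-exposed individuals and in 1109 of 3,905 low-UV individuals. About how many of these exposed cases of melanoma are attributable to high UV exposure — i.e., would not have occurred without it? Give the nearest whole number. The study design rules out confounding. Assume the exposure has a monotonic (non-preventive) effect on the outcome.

p₁ = P(outcome | exposed) = 1270/3499 = 0.36296
p₀ = P(outcome | unexposed) = 1109/3905 = 0.28399
PN = (p₁ − p₀)/p₁ = (0.36296 − 0.28399) / 0.36296 ≈ 0.21756.
Attributable cases ≈ PN × (exposed cases) = 0.21756 × 1270 ≈ 276.30.

about 276 cases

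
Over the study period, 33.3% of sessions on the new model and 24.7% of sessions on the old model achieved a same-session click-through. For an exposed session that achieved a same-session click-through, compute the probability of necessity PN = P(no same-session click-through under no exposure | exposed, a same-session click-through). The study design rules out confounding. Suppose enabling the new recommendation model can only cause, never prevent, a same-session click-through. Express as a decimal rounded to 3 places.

p₁ = 0.333, p₀ = 0.247.
Under exogeneity and monotonicity, PN = (p₁ − p₀) / p₁.
PN = (0.333 − 0.247) / 0.333 = 0.086 / 0.333 ≈ 0.2583

PN ≈ 0.258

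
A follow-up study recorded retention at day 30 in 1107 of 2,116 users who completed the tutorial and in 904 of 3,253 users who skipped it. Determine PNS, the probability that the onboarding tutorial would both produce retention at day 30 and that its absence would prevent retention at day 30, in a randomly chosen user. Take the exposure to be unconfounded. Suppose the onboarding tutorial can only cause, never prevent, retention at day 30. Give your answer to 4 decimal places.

PNS ≈ 0.2453

p₁ = P(outcome | exposed) = 1107/2116 = 0.52316
p₀ = P(outcome | unexposed) = 904/3253 = 0.2779
Under exogeneity and monotonicity, PNS = p₁ − p₀.
PNS = 0.52316 − 0.2779 = 0.24526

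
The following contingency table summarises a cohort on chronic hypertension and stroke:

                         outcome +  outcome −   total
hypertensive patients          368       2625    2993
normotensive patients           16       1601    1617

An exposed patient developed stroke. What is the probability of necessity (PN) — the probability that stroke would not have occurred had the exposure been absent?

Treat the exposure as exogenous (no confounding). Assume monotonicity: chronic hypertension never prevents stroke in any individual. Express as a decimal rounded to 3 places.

PN ≈ 0.920

p₁ = P(outcome | exposed) = 368/2993 = 0.12295
p₀ = P(outcome | unexposed) = 16/1617 = 0.0098949
Under exogeneity and monotonicity, PN = (p₁ − p₀)/p₁.
PN = (0.12295 − 0.0098949) / 0.12295 ≈ 0.9195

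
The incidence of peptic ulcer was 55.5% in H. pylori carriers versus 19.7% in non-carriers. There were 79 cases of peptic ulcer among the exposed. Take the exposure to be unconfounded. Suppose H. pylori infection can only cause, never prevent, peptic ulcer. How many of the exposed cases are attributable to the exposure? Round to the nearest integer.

about 51 cases

p₁ = 0.555, p₀ = 0.197.
PN = (p₁ − p₀)/p₁ = (0.555 − 0.197) / 0.555 ≈ 0.64505.
Attributable cases ≈ PN × (exposed cases) = 0.64505 × 79 ≈ 50.96.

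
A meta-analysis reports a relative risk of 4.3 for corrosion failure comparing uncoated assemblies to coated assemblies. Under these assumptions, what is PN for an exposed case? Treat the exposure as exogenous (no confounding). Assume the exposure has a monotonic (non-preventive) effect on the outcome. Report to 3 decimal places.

PN ≈ 0.767

Under exogeneity and monotonicity, PN = (RR − 1) / RR = 1 − 1/RR.
PN = (4.3 − 1) / 4.3 = 3.3 / 4.3 ≈ 0.7674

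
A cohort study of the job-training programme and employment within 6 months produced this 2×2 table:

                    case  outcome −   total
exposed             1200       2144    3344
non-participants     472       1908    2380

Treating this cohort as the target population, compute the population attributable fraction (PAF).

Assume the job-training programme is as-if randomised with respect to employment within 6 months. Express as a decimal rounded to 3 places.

PAF ≈ 0.321

p₁ = P(outcome | exposed) = 1200/3344 = 0.35885
p₀ = P(outcome | unexposed) = 472/2380 = 0.19832
Exposure prevalence π = 3344/5724 = 0.58421; overall risk P(Y=1) = 0.2921.
Under exogeneity, PAF = [P(Y=1) − p₀]/P(Y=1).
PAF = (0.2921 − 0.19832) / 0.2921 ≈ 0.3211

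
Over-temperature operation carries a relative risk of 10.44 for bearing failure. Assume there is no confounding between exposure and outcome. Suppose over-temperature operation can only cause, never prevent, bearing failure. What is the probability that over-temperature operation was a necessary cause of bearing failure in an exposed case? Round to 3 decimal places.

PN ≈ 0.904

Under exogeneity and monotonicity, PN = (RR − 1) / RR = 1 − 1/RR.
PN = (10.44 − 1) / 10.44 = 9.44 / 10.44 ≈ 0.9042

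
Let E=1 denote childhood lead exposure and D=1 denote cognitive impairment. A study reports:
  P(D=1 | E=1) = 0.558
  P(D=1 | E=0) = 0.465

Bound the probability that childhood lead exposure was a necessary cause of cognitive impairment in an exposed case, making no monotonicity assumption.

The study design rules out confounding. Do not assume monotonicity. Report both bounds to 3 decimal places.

0.167 ≤ PN ≤ 0.959

Let p₁ = 0.558, p₀ = 0.465.
Under exogeneity alone the bounds on PN are max{0,(p₁−p₀)/p₁} ≤ PN ≤ min{1,(1−p₀)/p₁}.
  lower = (p₁ − p₀)/p₁ = 0.093 / 0.558 ≈ 0.1667
  upper = min{1, (1 − p₀)/p₁} = 0.535 / 0.558 ≈ 0.9588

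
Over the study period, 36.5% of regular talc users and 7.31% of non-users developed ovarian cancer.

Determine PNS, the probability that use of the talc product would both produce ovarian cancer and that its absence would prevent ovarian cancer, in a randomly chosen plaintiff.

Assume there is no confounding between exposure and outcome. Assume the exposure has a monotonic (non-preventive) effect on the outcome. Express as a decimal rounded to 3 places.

p₁ = 0.365, p₀ = 0.0731.
Under exogeneity and monotonicity, PNS = p₁ − p₀.
PNS = 0.365 − 0.0731 = 0.2919

PNS ≈ 0.292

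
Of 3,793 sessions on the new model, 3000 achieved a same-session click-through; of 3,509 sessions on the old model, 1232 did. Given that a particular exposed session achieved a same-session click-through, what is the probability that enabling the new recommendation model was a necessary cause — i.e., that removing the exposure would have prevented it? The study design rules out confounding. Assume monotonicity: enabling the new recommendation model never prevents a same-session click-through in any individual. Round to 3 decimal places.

p₁ = P(outcome | exposed) = 3000/3793 = 0.79093
p₀ = P(outcome | unexposed) = 1232/3509 = 0.3511
Under exogeneity and monotonicity, PN = (p₁ − p₀) / p₁.
PN = (0.79093 − 0.3511) / 0.79093 = 0.43983 / 0.79093 ≈ 0.5561

PN ≈ 0.556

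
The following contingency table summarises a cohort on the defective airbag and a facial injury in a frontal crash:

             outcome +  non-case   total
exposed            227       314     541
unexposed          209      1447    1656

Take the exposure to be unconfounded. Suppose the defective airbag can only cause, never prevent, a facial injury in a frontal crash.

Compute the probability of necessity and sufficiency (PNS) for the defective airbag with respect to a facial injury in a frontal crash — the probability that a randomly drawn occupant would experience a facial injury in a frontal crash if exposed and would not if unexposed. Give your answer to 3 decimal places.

PNS ≈ 0.293

p₁ = P(outcome | exposed) = 227/541 = 0.41959
p₀ = P(outcome | unexposed) = 209/1656 = 0.12621
Under exogeneity and monotonicity, PNS = p₁ − p₀.
PNS = 0.41959 − 0.12621 = 0.29339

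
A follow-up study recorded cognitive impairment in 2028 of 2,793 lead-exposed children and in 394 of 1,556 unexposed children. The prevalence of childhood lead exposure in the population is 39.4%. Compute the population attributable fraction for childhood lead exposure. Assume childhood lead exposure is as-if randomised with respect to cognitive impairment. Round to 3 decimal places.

p₁ = P(outcome | exposed) = 2028/2793 = 0.7261
p₀ = P(outcome | unexposed) = 394/1556 = 0.25321
Overall risk P(Y=1) = π·p₁ + (1−π)·p₀ = 0.394×0.7261 + 0.606×0.25321 = 0.43953.
Under exogeneity, PAF = [P(Y=1) − p₀] / P(Y=1).
PAF = (0.43953 − 0.25321) / 0.43953 ≈ 0.4239

PAF ≈ 0.424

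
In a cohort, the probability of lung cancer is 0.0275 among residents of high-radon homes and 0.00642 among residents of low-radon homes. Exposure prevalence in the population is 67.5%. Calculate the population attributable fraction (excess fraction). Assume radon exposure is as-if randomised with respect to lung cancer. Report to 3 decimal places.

PAF ≈ 0.689

Let p₁ = 0.0275, p₀ = 0.00642.
Overall risk P(Y=1) = π·p₁ + (1−π)·p₀ = 0.675×0.0275 + 0.325×0.00642 = 0.020649.
Under exogeneity, PAF = [P(Y=1) − p₀] / P(Y=1).
PAF = (0.020649 − 0.00642) / 0.020649 ≈ 0.6891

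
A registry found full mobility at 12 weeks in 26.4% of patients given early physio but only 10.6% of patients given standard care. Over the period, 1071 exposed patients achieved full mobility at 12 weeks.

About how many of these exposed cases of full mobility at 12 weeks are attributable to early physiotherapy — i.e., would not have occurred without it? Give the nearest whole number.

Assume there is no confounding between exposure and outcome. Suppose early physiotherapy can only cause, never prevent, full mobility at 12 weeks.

p₁ = 0.264, p₀ = 0.106.
PN = (p₁ − p₀)/p₁ = (0.264 − 0.106) / 0.264 ≈ 0.59848.
Attributable cases ≈ PN × (exposed cases) = 0.59848 × 1071 ≈ 640.98.

about 641 cases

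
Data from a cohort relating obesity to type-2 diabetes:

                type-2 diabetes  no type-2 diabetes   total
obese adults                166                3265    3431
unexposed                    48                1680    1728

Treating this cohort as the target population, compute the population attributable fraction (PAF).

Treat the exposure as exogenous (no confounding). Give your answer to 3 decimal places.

p₁ = P(outcome | exposed) = 166/3431 = 0.048382
p₀ = P(outcome | unexposed) = 48/1728 = 0.027778
Exposure prevalence π = 3431/5159 = 0.66505; overall risk P(Y=1) = 0.041481.
Under exogeneity, PAF = [P(Y=1) − p₀]/P(Y=1).
PAF = (0.041481 − 0.027778) / 0.041481 ≈ 0.3303

PAF ≈ 0.330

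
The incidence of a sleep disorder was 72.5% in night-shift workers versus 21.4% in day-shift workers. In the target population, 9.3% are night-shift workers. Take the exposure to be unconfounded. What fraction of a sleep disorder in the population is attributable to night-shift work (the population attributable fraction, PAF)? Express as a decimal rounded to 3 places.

p₁ = 0.725, p₀ = 0.214.
Overall risk P(Y=1) = π·p₁ + (1−π)·p₀ = 0.093×0.725 + 0.907×0.214 = 0.26152.
Under exogeneity, PAF = [P(Y=1) − p₀] / P(Y=1).
PAF = (0.26152 − 0.214) / 0.26152 ≈ 0.1817

PAF ≈ 0.182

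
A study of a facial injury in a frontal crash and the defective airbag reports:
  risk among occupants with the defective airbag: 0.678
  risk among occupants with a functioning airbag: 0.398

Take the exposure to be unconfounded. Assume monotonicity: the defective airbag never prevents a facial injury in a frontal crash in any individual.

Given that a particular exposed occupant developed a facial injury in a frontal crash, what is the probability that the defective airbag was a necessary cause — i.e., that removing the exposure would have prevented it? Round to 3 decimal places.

Let p₁ = 0.678, p₀ = 0.398.
Under exogeneity and monotonicity, PN = (p₁ − p₀) / p₁.
PN = (0.678 − 0.398) / 0.678 = 0.28 / 0.678 ≈ 0.4130

PN ≈ 0.413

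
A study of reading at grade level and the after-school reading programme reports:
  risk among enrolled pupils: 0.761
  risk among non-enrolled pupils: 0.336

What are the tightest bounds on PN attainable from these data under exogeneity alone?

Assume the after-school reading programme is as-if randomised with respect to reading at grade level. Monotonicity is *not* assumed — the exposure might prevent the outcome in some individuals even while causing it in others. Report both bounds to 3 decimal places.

0.558 ≤ PN ≤ 0.873

Let p₁ = 0.761, p₀ = 0.336.
Under exogeneity alone the bounds on PN are max{0,(p₁−p₀)/p₁} ≤ PN ≤ min{1,(1−p₀)/p₁}.
  lower = (p₁ − p₀)/p₁ = 0.425 / 0.761 ≈ 0.5585
  upper = min{1, (1 − p₀)/p₁} = 0.664 / 0.761 ≈ 0.8725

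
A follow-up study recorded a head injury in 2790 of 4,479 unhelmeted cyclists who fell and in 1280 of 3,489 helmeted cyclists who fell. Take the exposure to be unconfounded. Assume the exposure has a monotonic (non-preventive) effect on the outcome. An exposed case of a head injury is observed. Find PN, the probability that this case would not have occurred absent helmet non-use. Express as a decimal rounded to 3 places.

PN ≈ 0.411

p₁ = P(outcome | exposed) = 2790/4479 = 0.62291
p₀ = P(outcome | unexposed) = 1280/3489 = 0.36687
Under exogeneity and monotonicity, PN = (p₁ − p₀) / p₁.
PN = (0.62291 − 0.36687) / 0.62291 = 0.25604 / 0.62291 ≈ 0.4110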